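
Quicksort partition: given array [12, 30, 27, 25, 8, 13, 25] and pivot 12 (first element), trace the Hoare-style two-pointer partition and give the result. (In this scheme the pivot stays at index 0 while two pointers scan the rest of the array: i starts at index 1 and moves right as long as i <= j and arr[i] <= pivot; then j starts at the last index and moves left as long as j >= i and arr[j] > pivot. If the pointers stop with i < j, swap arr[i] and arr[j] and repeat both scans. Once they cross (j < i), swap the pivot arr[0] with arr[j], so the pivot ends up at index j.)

Hoare-style two-pointer partition with pivot = 12:

Initial array: [12, 30, 27, 25, 8, 13, 25]

Pointers start at i = 1, j = 6.
i stops at index 1 (arr[1]=30 > 12), j stops at index 4 (arr[4]=8 <= 12): swap arr[1] and arr[4], array becomes [12, 8, 27, 25, 30, 13, 25]
i ends at 2, j ends at 1: the pointers have crossed (j < i), so scanning stops.

Swap pivot arr[0] with arr[1] to place pivot at position 1: [8, 12, 27, 25, 30, 13, 25]
Pivot position: 1

After partitioning with pivot 12, the array becomes [8, 12, 27, 25, 30, 13, 25]. The pivot is placed at index 1. All elements to the left of the pivot are <= 12, and all elements to the right are > 12.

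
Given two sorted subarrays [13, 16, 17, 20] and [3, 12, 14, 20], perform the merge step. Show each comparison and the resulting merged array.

Merging process:

Compare 13 vs 3: take 3 from right. Merged: [3]
Compare 13 vs 12: take 12 from right. Merged: [3, 12]
Compare 13 vs 14: take 13 from left. Merged: [3, 12, 13]
Compare 16 vs 14: take 14 from right. Merged: [3, 12, 13, 14]
Compare 16 vs 20: take 16 from left. Merged: [3, 12, 13, 14, 16]
Compare 17 vs 20: take 17 from left. Merged: [3, 12, 13, 14, 16, 17]
Compare 20 vs 20: take 20 from left. Merged: [3, 12, 13, 14, 16, 17, 20]
Append remaining from right: [20]. Merged: [3, 12, 13, 14, 16, 17, 20, 20]

Final merged array: [3, 12, 13, 14, 16, 17, 20, 20]
Total comparisons: 7

The merged array is [3, 12, 13, 14, 16, 17, 20, 20], requiring 7 comparisons. The merge step runs in O(n) time where n is the total number of elements.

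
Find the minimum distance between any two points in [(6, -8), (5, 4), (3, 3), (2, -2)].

Computing all pairwise distances among 4 points:

d((6, -8), (5, 4)) = 12.0416
d((6, -8), (3, 3)) = 11.4018
d((6, -8), (2, -2)) = 7.2111
d((5, 4), (3, 3)) = 2.2361 <-- minimum
d((5, 4), (2, -2)) = 6.7082
d((3, 3), (2, -2)) = 5.099

Closest pair: (5, 4) and (3, 3) with distance 2.2361

The closest pair is (5, 4) and (3, 3) with Euclidean distance 2.2361. For 4 points, brute-force pairwise comparison is shown above. For large n, the divide-and-conquer algorithm (sort by x, recurse on halves, check the dividing strip) achieves O(n log n).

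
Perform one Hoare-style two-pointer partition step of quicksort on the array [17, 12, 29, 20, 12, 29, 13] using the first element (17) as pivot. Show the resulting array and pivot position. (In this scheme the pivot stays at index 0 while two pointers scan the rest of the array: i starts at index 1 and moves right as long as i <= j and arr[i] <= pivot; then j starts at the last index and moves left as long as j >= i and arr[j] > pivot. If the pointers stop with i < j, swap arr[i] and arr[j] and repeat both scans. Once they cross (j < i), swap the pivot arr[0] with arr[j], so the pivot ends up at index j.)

Hoare-style two-pointer partition with pivot = 17:

Initial array: [17, 12, 29, 20, 12, 29, 13]

Pointers start at i = 1, j = 6.
i stops at index 2 (arr[2]=29 > 17), j stops at index 6 (arr[6]=13 <= 17): swap arr[2] and arr[6], array becomes [17, 12, 13, 20, 12, 29, 29]
i stops at index 3 (arr[3]=20 > 17), j stops at index 4 (arr[4]=12 <= 17): swap arr[3] and arr[4], array becomes [17, 12, 13, 12, 20, 29, 29]
i ends at 4, j ends at 3: the pointers have crossed (j < i), so scanning stops.

Swap pivot arr[0] with arr[3] to place pivot at position 3: [12, 12, 13, 17, 20, 29, 29]
Pivot position: 3

After partitioning with pivot 17, the array becomes [12, 12, 13, 17, 20, 29, 29]. The pivot is placed at index 3. All elements to the left of the pivot are <= 17, and all elements to the right are > 17.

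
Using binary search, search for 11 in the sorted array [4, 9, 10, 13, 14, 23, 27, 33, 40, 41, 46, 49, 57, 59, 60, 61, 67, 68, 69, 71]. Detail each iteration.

Binary search for 11 in [4, 9, 10, 13, 14, 23, 27, 33, 40, 41, 46, 49, 57, 59, 60, 61, 67, 68, 69, 71]:

lo=0, hi=19, mid=9, arr[mid]=41 -> 41 > 11, search left half
lo=0, hi=8, mid=4, arr[mid]=14 -> 14 > 11, search left half
lo=0, hi=3, mid=1, arr[mid]=9 -> 9 < 11, search right half
lo=2, hi=3, mid=2, arr[mid]=10 -> 10 < 11, search right half
lo=3, hi=3, mid=3, arr[mid]=13 -> 13 > 11, search left half
lo=3 > hi=2, target 11 not found

Binary search determines that 11 is not in the array after 5 comparisons. The search space was exhausted without finding the target.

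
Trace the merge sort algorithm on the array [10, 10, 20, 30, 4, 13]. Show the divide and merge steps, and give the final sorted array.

Merge sort trace:

Split: [10, 10, 20, 30, 4, 13] -> [10, 10, 20] and [30, 4, 13]
  Split: [10, 10, 20] -> [10] and [10, 20]
    Split: [10, 20] -> [10] and [20]
    Merge: [10] + [20] -> [10, 20]
  Merge: [10] + [10, 20] -> [10, 10, 20]
  Split: [30, 4, 13] -> [30] and [4, 13]
    Split: [4, 13] -> [4] and [13]
    Merge: [4] + [13] -> [4, 13]
  Merge: [30] + [4, 13] -> [4, 13, 30]
Merge: [10, 10, 20] + [4, 13, 30] -> [4, 10, 10, 13, 20, 30]

Final sorted array: [4, 10, 10, 13, 20, 30]

The merge sort proceeds by recursively splitting the array and merging sorted halves.
After all merges, the sorted array is [4, 10, 10, 13, 20, 30].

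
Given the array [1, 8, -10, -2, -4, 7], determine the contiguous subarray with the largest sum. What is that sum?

Using Kadane's algorithm on [1, 8, -10, -2, -4, 7]:

Scanning through the array:
Position 1 (value 8): max_ending_here = 9, max_so_far = 9
Position 2 (value -10): max_ending_here = -1, max_so_far = 9
Position 3 (value -2): max_ending_here = -2, max_so_far = 9
Position 4 (value -4): max_ending_here = -4, max_so_far = 9
Position 5 (value 7): max_ending_here = 7, max_so_far = 9

Maximum subarray: [1, 8]
Maximum sum: 9

The maximum subarray is [1, 8] with sum 9. This subarray runs from index 0 to index 1.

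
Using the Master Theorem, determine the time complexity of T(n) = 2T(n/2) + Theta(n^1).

Master Theorem for T(n) = 2T(n/2) + O(n^1):

a = 2, b = 2, c = 1
log_b(a) = log_2(2) = 1.0000

Case 2: c = 1 = log_2(2) = 1.0000
T(n) = O(n^1 log n) = O(n log n)

For T(n) = 2T(n/2) + O(n^1): log_2(2) = 1.0000. This is Case 2 of the Master Theorem (c = log_b(a), equal work at all levels), giving O(n log n).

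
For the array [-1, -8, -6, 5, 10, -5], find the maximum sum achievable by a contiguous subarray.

Using Kadane's algorithm on [-1, -8, -6, 5, 10, -5]:

Scanning through the array:
Position 1 (value -8): max_ending_here = -8, max_so_far = -1
Position 2 (value -6): max_ending_here = -6, max_so_far = -1
Position 3 (value 5): max_ending_here = 5, max_so_far = 5
Position 4 (value 10): max_ending_here = 15, max_so_far = 15
Position 5 (value -5): max_ending_here = 10, max_so_far = 15

Maximum subarray: [5, 10]
Maximum sum: 15

The maximum subarray is [5, 10] with sum 15. This subarray runs from index 3 to index 4.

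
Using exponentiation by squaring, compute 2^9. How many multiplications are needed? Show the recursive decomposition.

Computing 2^9 by squaring (build up from 2^1; each line after the first costs one multiplication):

2^1 = 2
2^2 = (2^1)^2 = 2^2 = 4
2^4 = (2^2)^2 = 4^2 = 16
2^8 = (2^4)^2 = 16^2 = 256
2^9 = 2 * 2^8 = 2 * 256 = 512

Result: 512
Multiplications needed: 4 (4 lines after 2^1)

2^9 = 512. Using exponentiation by squaring, this requires 4 multiplications. The key idea: if the exponent is even, square the half-power; if odd, multiply by the base once.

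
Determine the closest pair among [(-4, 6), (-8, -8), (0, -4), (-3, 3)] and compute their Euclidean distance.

Computing all pairwise distances among 4 points:

d((-4, 6), (-8, -8)) = 14.5602
d((-4, 6), (0, -4)) = 10.7703
d((-4, 6), (-3, 3)) = 3.1623 <-- minimum
d((-8, -8), (0, -4)) = 8.9443
d((-8, -8), (-3, 3)) = 12.083
d((0, -4), (-3, 3)) = 7.6158

Closest pair: (-4, 6) and (-3, 3) with distance 3.1623

The closest pair is (-4, 6) and (-3, 3) with Euclidean distance 3.1623. For 4 points, brute-force pairwise comparison is shown above. For large n, the divide-and-conquer algorithm (sort by x, recurse on halves, check the dividing strip) achieves O(n log n).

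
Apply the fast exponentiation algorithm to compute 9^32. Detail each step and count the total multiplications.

Computing 9^32 by squaring (build up from 9^1; each line after the first costs one multiplication):

9^1 = 9
9^2 = (9^1)^2 = 9^2 = 81
9^4 = (9^2)^2 = 81^2 = 6561
9^8 = (9^4)^2 = 6561^2 = 43046721
9^16 = (9^8)^2 = 43046721^2 = 1853020188851841
9^32 = (9^16)^2 = 1853020188851841^2 = 3433683820292512484657849089281

Result: 3433683820292512484657849089281
Multiplications needed: 5 (5 lines after 9^1)

9^32 = 3433683820292512484657849089281. Using exponentiation by squaring, this requires 5 multiplications. The key idea: if the exponent is even, square the half-power; if odd, multiply by the base once.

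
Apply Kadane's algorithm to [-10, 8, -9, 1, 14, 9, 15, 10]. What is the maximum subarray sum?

Using Kadane's algorithm on [-10, 8, -9, 1, 14, 9, 15, 10]:

Scanning through the array:
Position 1 (value 8): max_ending_here = 8, max_so_far = 8
Position 2 (value -9): max_ending_here = -1, max_so_far = 8
Position 3 (value 1): max_ending_here = 1, max_so_far = 8
Position 4 (value 14): max_ending_here = 15, max_so_far = 15
Position 5 (value 9): max_ending_here = 24, max_so_far = 24
Position 6 (value 15): max_ending_here = 39, max_so_far = 39
Position 7 (value 10): max_ending_here = 49, max_so_far = 49

Maximum subarray: [1, 14, 9, 15, 10]
Maximum sum: 49

The maximum subarray is [1, 14, 9, 15, 10] with sum 49. This subarray runs from index 3 to index 7.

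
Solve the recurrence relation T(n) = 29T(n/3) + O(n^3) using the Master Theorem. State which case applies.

Master Theorem for T(n) = 29T(n/3) + O(n^3):

a = 29, b = 3, c = 3
log_b(a) = log_3(29) = 3.0650

Case 1: c = 3 < log_3(29) = 3.0650
T(n) = O(n^(log_3 29))

For T(n) = 29T(n/3) + O(n^3): log_3(29) = 3.0650. This is Case 1 of the Master Theorem (c < log_b(a), work dominated by leaves), giving O(n^(log_3 29)).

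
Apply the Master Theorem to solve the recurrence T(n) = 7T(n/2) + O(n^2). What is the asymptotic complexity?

Master Theorem for T(n) = 7T(n/2) + O(n^2):

a = 7, b = 2, c = 2
log_b(a) = log_2(7) = 2.8074

Case 1: c = 2 < log_2(7) = 2.8074
T(n) = O(n^(log_2 7))

For T(n) = 7T(n/2) + O(n^2): log_2(7) = 2.8074. This is Case 1 of the Master Theorem (c < log_b(a), work dominated by leaves), giving O(n^(log_2 7)).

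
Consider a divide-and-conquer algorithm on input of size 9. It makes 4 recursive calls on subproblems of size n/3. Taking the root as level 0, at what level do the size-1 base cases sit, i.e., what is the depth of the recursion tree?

For divide and conquer with division factor 3:

Problem sizes at each level:
Level 0: 9
Level 1: 3
Level 2: 1

The root is level 0 and the size-1 base case is level 2 (the tree spans levels 0 through 2, i.e. 3 levels counting the root), so the depth is the number of divisions: log_3(9) = 2

The recursion tree depth is log_3(9) = 2. At each level, the problem size is divided by 3, so it takes 2 divisions to reduce to a base case of size 1. The algorithm makes 4 recursive calls at each level.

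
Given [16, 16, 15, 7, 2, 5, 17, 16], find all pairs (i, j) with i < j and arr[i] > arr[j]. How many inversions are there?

Finding inversions in [16, 16, 15, 7, 2, 5, 17, 16]:

(0, 2): arr[0]=16 > arr[2]=15
(0, 3): arr[0]=16 > arr[3]=7
(0, 4): arr[0]=16 > arr[4]=2
(0, 5): arr[0]=16 > arr[5]=5
(1, 2): arr[1]=16 > arr[2]=15
(1, 3): arr[1]=16 > arr[3]=7
(1, 4): arr[1]=16 > arr[4]=2
(1, 5): arr[1]=16 > arr[5]=5
(2, 3): arr[2]=15 > arr[3]=7
(2, 4): arr[2]=15 > arr[4]=2
(2, 5): arr[2]=15 > arr[5]=5
(3, 4): arr[3]=7 > arr[4]=2
(3, 5): arr[3]=7 > arr[5]=5
(6, 7): arr[6]=17 > arr[7]=16

Total inversions: 14

The array has 14 inversion(s): (0,2), (0,3), (0,4), (0,5), (1,2), (1,3), (1,4), (1,5), (2,3), (2,4), (2,5), (3,4), (3,5), (6,7). Each pair (i,j) satisfies i < j and arr[i] > arr[j].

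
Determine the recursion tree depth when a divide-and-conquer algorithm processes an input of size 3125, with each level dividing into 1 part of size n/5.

For divide and conquer with division factor 5:

Problem sizes at each level:
Level 0: 3125
Level 1: 625
Level 2: 125
Level 3: 25
Level 4: 5
Level 5: 1

The root is level 0 and the size-1 base case is level 5 (the tree spans levels 0 through 5, i.e. 6 levels counting the root), so the depth is the number of divisions: log_5(3125) = 5

The recursion tree depth is log_5(3125) = 5. At each level, the problem size is divided by 5, so it takes 5 divisions to reduce to a base case of size 1. The algorithm makes 1 recursive call at each level.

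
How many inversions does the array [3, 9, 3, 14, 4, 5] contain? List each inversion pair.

Finding inversions in [3, 9, 3, 14, 4, 5]:

(1, 2): arr[1]=9 > arr[2]=3
(1, 4): arr[1]=9 > arr[4]=4
(1, 5): arr[1]=9 > arr[5]=5
(3, 4): arr[3]=14 > arr[4]=4
(3, 5): arr[3]=14 > arr[5]=5

Total inversions: 5

The array has 5 inversion(s): (1,2), (1,4), (1,5), (3,4), (3,5). Each pair (i,j) satisfies i < j and arr[i] > arr[j].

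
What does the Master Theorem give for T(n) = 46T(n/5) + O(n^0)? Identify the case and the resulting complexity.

Master Theorem for T(n) = 46T(n/5) + O(n^0):

a = 46, b = 5, c = 0
log_b(a) = log_5(46) = 2.3789

Case 1: c = 0 < log_5(46) = 2.3789
T(n) = O(n^(log_5 46))

For T(n) = 46T(n/5) + O(n^0): log_5(46) = 2.3789. This is Case 1 of the Master Theorem (c < log_b(a), work dominated by leaves), giving O(n^(log_5 46)).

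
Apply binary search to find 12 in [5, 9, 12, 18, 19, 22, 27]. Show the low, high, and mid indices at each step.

Binary search for 12 in [5, 9, 12, 18, 19, 22, 27]:

lo=0, hi=6, mid=3, arr[mid]=18 -> 18 > 12, search left half
lo=0, hi=2, mid=1, arr[mid]=9 -> 9 < 12, search right half
lo=2, hi=2, mid=2, arr[mid]=12 -> Found target at index 2!

Binary search finds 12 at index 2 after 3 comparisons. The search repeatedly halves the search space by comparing with the middle element.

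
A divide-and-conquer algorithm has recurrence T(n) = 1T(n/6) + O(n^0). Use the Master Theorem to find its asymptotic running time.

Master Theorem for T(n) = 1T(n/6) + O(n^0):

a = 1, b = 6, c = 0
log_b(a) = log_6(1) = 0.0000

Case 2: c = 0 = log_6(1) = 0.0000
T(n) = O(n^0 log n) = O(log n)

For T(n) = 1T(n/6) + O(n^0): log_6(1) = 0.0000. This is Case 2 of the Master Theorem (c = log_b(a), equal work at all levels), giving O(log n).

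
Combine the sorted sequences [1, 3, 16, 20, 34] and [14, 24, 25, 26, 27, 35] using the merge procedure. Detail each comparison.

Merging process:

Compare 1 vs 14: take 1 from left. Merged: [1]
Compare 3 vs 14: take 3 from left. Merged: [1, 3]
Compare 16 vs 14: take 14 from right. Merged: [1, 3, 14]
Compare 16 vs 24: take 16 from left. Merged: [1, 3, 14, 16]
Compare 20 vs 24: take 20 from left. Merged: [1, 3, 14, 16, 20]
Compare 34 vs 24: take 24 from right. Merged: [1, 3, 14, 16, 20, 24]
Compare 34 vs 25: take 25 from right. Merged: [1, 3, 14, 16, 20, 24, 25]
Compare 34 vs 26: take 26 from right. Merged: [1, 3, 14, 16, 20, 24, 25, 26]
Compare 34 vs 27: take 27 from right. Merged: [1, 3, 14, 16, 20, 24, 25, 26, 27]
Compare 34 vs 35: take 34 from left. Merged: [1, 3, 14, 16, 20, 24, 25, 26, 27, 34]
Append remaining from right: [35]. Merged: [1, 3, 14, 16, 20, 24, 25, 26, 27, 34, 35]

Final merged array: [1, 3, 14, 16, 20, 24, 25, 26, 27, 34, 35]
Total comparisons: 10

The merged array is [1, 3, 14, 16, 20, 24, 25, 26, 27, 34, 35], requiring 10 comparisons. The merge step runs in O(n) time where n is the total number of elements.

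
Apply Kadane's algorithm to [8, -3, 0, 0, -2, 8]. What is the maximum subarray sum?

Using Kadane's algorithm on [8, -3, 0, 0, -2, 8]:

Scanning through the array:
Position 1 (value -3): max_ending_here = 5, max_so_far = 8
Position 2 (value 0): max_ending_here = 5, max_so_far = 8
Position 3 (value 0): max_ending_here = 5, max_so_far = 8
Position 4 (value -2): max_ending_here = 3, max_so_far = 8
Position 5 (value 8): max_ending_here = 11, max_so_far = 11

Maximum subarray: [8, -3, 0, 0, -2, 8]
Maximum sum: 11

The maximum subarray is [8, -3, 0, 0, -2, 8] with sum 11. This subarray runs from index 0 to index 5.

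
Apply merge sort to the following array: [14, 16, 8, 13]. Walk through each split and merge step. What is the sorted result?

Merge sort trace:

Split: [14, 16, 8, 13] -> [14, 16] and [8, 13]
  Split: [14, 16] -> [14] and [16]
  Merge: [14] + [16] -> [14, 16]
  Split: [8, 13] -> [8] and [13]
  Merge: [8] + [13] -> [8, 13]
Merge: [14, 16] + [8, 13] -> [8, 13, 14, 16]

Final sorted array: [8, 13, 14, 16]

The merge sort proceeds by recursively splitting the array and merging sorted halves.
After all merges, the sorted array is [8, 13, 14, 16].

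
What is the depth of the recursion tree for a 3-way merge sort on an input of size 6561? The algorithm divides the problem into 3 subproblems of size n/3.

For divide and conquer with division factor 3:

Problem sizes at each level:
Level 0: 6561
Level 1: 2187
Level 2: 729
Level 3: 243
Level 4: 81
Level 5: 27
Level 6: 9
Level 7: 3
Level 8: 1

The root is level 0 and the size-1 base case is level 8 (the tree spans levels 0 through 8, i.e. 9 levels counting the root), so the depth is the number of divisions: log_3(6561) = 8

The recursion tree depth is log_3(6561) = 8. At each level, the problem size is divided by 3, so it takes 8 divisions to reduce to a base case of size 1. The algorithm makes 3 recursive calls at each level.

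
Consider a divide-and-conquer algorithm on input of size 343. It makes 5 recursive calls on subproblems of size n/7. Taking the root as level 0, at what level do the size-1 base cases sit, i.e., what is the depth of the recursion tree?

For divide and conquer with division factor 7:

Problem sizes at each level:
Level 0: 343
Level 1: 49
Level 2: 7
Level 3: 1

The root is level 0 and the size-1 base case is level 3 (the tree spans levels 0 through 3, i.e. 4 levels counting the root), so the depth is the number of divisions: log_7(343) = 3

The recursion tree depth is log_7(343) = 3. At each level, the problem size is divided by 7, so it takes 3 divisions to reduce to a base case of size 1. The algorithm makes 5 recursive calls at each level.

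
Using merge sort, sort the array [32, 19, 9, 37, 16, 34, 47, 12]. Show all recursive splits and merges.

Merge sort trace:

Split: [32, 19, 9, 37, 16, 34, 47, 12] -> [32, 19, 9, 37] and [16, 34, 47, 12]
  Split: [32, 19, 9, 37] -> [32, 19] and [9, 37]
    Split: [32, 19] -> [32] and [19]
    Merge: [32] + [19] -> [19, 32]
    Split: [9, 37] -> [9] and [37]
    Merge: [9] + [37] -> [9, 37]
  Merge: [19, 32] + [9, 37] -> [9, 19, 32, 37]
  Split: [16, 34, 47, 12] -> [16, 34] and [47, 12]
    Split: [16, 34] -> [16] and [34]
    Merge: [16] + [34] -> [16, 34]
    Split: [47, 12] -> [47] and [12]
    Merge: [47] + [12] -> [12, 47]
  Merge: [16, 34] + [12, 47] -> [12, 16, 34, 47]
Merge: [9, 19, 32, 37] + [12, 16, 34, 47] -> [9, 12, 16, 19, 32, 34, 37, 47]

Final sorted array: [9, 12, 16, 19, 32, 34, 37, 47]

The merge sort proceeds by recursively splitting the array and merging sorted halves.
After all merges, the sorted array is [9, 12, 16, 19, 32, 34, 37, 47].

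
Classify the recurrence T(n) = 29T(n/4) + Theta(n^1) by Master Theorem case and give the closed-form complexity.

Master Theorem for T(n) = 29T(n/4) + O(n^1):

a = 29, b = 4, c = 1
log_b(a) = log_4(29) = 2.4290

Case 1: c = 1 < log_4(29) = 2.4290
T(n) = O(n^(log_4 29))

For T(n) = 29T(n/4) + O(n^1): log_4(29) = 2.4290. This is Case 1 of the Master Theorem (c < log_b(a), work dominated by leaves), giving O(n^(log_4 29)).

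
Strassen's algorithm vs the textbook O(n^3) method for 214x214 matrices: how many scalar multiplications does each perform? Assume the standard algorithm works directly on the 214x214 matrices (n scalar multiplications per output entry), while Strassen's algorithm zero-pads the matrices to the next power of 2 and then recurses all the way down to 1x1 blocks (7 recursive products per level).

Matrix multiplication for 214x214 matrices:

Strassen's algorithm requires power-of-2 dimensions. Pad 214x214 to 256x256 (next power of 2).

Standard algorithm: 214^3 = 9800344 multiplications
Strassen's algorithm: 7^(log2(256)) = 7^8 = 5764801 multiplications
Savings: 9800344 - 5764801 = 4035543 multiplications

Standard: 9800344 multiplications (214^3). Strassen: 5764801 multiplications (7^8, after padding to 256x256). Strassen reduces 8 recursive multiplications to 7 at each level.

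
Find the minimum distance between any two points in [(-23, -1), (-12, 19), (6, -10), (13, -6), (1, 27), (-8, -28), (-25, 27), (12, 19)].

Computing all pairwise distances among 8 points:

d((-23, -1), (-12, 19)) = 22.8254
d((-23, -1), (6, -10)) = 30.3645
d((-23, -1), (13, -6)) = 36.3456
d((-23, -1), (1, 27)) = 36.8782
d((-23, -1), (-8, -28)) = 30.8869
d((-23, -1), (-25, 27)) = 28.0713
d((-23, -1), (12, 19)) = 40.3113
d((-12, 19), (6, -10)) = 34.1321
d((-12, 19), (13, -6)) = 35.3553
d((-12, 19), (1, 27)) = 15.2643
d((-12, 19), (-8, -28)) = 47.1699
d((-12, 19), (-25, 27)) = 15.2643
d((-12, 19), (12, 19)) = 24.0
d((6, -10), (13, -6)) = 8.0623 <-- minimum
d((6, -10), (1, 27)) = 37.3363
d((6, -10), (-8, -28)) = 22.8035
d((6, -10), (-25, 27)) = 48.2701
d((6, -10), (12, 19)) = 29.6142
d((13, -6), (1, 27)) = 35.1141
d((13, -6), (-8, -28)) = 30.4138
d((13, -6), (-25, 27)) = 50.3289
d((13, -6), (12, 19)) = 25.02
d((1, 27), (-8, -28)) = 55.7315
d((1, 27), (-25, 27)) = 26.0
d((1, 27), (12, 19)) = 13.6015
d((-8, -28), (-25, 27)) = 57.5674
d((-8, -28), (12, 19)) = 51.0784
d((-25, 27), (12, 19)) = 37.855

Closest pair: (6, -10) and (13, -6) with distance 8.0623

The closest pair is (6, -10) and (13, -6) with Euclidean distance 8.0623. For 8 points, brute-force pairwise comparison is shown above. For large n, the divide-and-conquer algorithm (sort by x, recurse on halves, check the dividing strip) achieves O(n log n).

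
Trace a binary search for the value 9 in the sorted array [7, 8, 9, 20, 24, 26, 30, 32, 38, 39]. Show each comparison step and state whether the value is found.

Binary search for 9 in [7, 8, 9, 20, 24, 26, 30, 32, 38, 39]:

lo=0, hi=9, mid=4, arr[mid]=24 -> 24 > 9, search left half
lo=0, hi=3, mid=1, arr[mid]=8 -> 8 < 9, search right half
lo=2, hi=3, mid=2, arr[mid]=9 -> Found target at index 2!

Binary search finds 9 at index 2 after 3 comparisons. The search repeatedly halves the search space by comparing with the middle element.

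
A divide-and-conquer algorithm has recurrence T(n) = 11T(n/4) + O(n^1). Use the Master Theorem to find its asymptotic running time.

Master Theorem for T(n) = 11T(n/4) + O(n^1):

a = 11, b = 4, c = 1
log_b(a) = log_4(11) = 1.7297

Case 1: c = 1 < log_4(11) = 1.7297
T(n) = O(n^(log_4 11))

For T(n) = 11T(n/4) + O(n^1): log_4(11) = 1.7297. This is Case 1 of the Master Theorem (c < log_b(a), work dominated by leaves), giving O(n^(log_4 11)).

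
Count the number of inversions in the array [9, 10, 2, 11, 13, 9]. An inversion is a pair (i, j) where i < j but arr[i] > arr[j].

Finding inversions in [9, 10, 2, 11, 13, 9]:

(0, 2): arr[0]=9 > arr[2]=2
(1, 2): arr[1]=10 > arr[2]=2
(1, 5): arr[1]=10 > arr[5]=9
(3, 5): arr[3]=11 > arr[5]=9
(4, 5): arr[4]=13 > arr[5]=9

Total inversions: 5

The array has 5 inversion(s): (0,2), (1,2), (1,5), (3,5), (4,5). Each pair (i,j) satisfies i < j and arr[i] > arr[j].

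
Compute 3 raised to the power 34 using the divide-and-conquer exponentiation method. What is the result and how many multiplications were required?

Computing 3^34 by squaring (build up from 3^1; each line after the first costs one multiplication):

3^1 = 3
3^2 = (3^1)^2 = 3^2 = 9
3^4 = (3^2)^2 = 9^2 = 81
3^8 = (3^4)^2 = 81^2 = 6561
3^16 = (3^8)^2 = 6561^2 = 43046721
3^17 = 3 * 3^16 = 3 * 43046721 = 129140163
3^34 = (3^17)^2 = 129140163^2 = 16677181699666569

Result: 16677181699666569
Multiplications needed: 6 (6 lines after 3^1)

3^34 = 16677181699666569. Using exponentiation by squaring, this requires 6 multiplications. The key idea: if the exponent is even, square the half-power; if odd, multiply by the base once.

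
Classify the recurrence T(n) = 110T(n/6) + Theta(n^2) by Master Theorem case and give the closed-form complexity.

Master Theorem for T(n) = 110T(n/6) + O(n^2):

a = 110, b = 6, c = 2
log_b(a) = log_6(110) = 2.6234

Case 1: c = 2 < log_6(110) = 2.6234
T(n) = O(n^(log_6 110))

For T(n) = 110T(n/6) + O(n^2): log_6(110) = 2.6234. This is Case 1 of the Master Theorem (c < log_b(a), work dominated by leaves), giving O(n^(log_6 110)).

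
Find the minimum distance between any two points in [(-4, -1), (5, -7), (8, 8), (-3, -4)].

Computing all pairwise distances among 4 points:

d((-4, -1), (5, -7)) = 10.8167
d((-4, -1), (8, 8)) = 15.0
d((-4, -1), (-3, -4)) = 3.1623 <-- minimum
d((5, -7), (8, 8)) = 15.2971
d((5, -7), (-3, -4)) = 8.544
d((8, 8), (-3, -4)) = 16.2788

Closest pair: (-4, -1) and (-3, -4) with distance 3.1623

The closest pair is (-4, -1) and (-3, -4) with Euclidean distance 3.1623. For 4 points, brute-force pairwise comparison is shown above. For large n, the divide-and-conquer algorithm (sort by x, recurse on halves, check the dividing strip) achieves O(n log n).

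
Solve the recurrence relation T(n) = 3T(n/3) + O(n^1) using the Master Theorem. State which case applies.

Master Theorem for T(n) = 3T(n/3) + O(n^1):

a = 3, b = 3, c = 1
log_b(a) = log_3(3) = 1.0000

Case 2: c = 1 = log_3(3) = 1.0000
T(n) = O(n^1 log n) = O(n log n)

For T(n) = 3T(n/3) + O(n^1): log_3(3) = 1.0000. This is Case 2 of the Master Theorem (c = log_b(a), equal work at all levels), giving O(n log n).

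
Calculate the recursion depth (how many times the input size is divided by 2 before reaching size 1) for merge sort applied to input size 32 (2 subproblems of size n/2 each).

For divide and conquer with division factor 2:

Problem sizes at each level:
Level 0: 32
Level 1: 16
Level 2: 8
Level 3: 4
Level 4: 2
Level 5: 1

The root is level 0 and the size-1 base case is level 5 (the tree spans levels 0 through 5, i.e. 6 levels counting the root), so the depth is the number of divisions: log_2(32) = 5

The recursion tree depth is log_2(32) = 5. At each level, the problem size is divided by 2, so it takes 5 divisions to reduce to a base case of size 1. The algorithm makes 2 recursive calls at each level.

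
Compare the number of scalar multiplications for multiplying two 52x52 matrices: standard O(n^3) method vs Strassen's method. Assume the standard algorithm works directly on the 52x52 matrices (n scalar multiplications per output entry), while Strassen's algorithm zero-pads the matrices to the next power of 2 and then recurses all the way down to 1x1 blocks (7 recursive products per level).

Matrix multiplication for 52x52 matrices:

Strassen's algorithm requires power-of-2 dimensions. Pad 52x52 to 64x64 (next power of 2).

Standard algorithm: 52^3 = 140608 multiplications
Strassen's algorithm: 7^(log2(64)) = 7^6 = 117649 multiplications
Savings: 140608 - 117649 = 22959 multiplications

Standard: 140608 multiplications (52^3). Strassen: 117649 multiplications (7^6, after padding to 64x64). Strassen reduces 8 recursive multiplications to 7 at each level.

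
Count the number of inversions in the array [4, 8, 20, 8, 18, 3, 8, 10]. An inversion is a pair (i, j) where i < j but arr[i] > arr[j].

Finding inversions in [4, 8, 20, 8, 18, 3, 8, 10]:

(0, 5): arr[0]=4 > arr[5]=3
(1, 5): arr[1]=8 > arr[5]=3
(2, 3): arr[2]=20 > arr[3]=8
(2, 4): arr[2]=20 > arr[4]=18
(2, 5): arr[2]=20 > arr[5]=3
(2, 6): arr[2]=20 > arr[6]=8
(2, 7): arr[2]=20 > arr[7]=10
(3, 5): arr[3]=8 > arr[5]=3
(4, 5): arr[4]=18 > arr[5]=3
(4, 6): arr[4]=18 > arr[6]=8
(4, 7): arr[4]=18 > arr[7]=10

Total inversions: 11

The array has 11 inversion(s): (0,5), (1,5), (2,3), (2,4), (2,5), (2,6), (2,7), (3,5), (4,5), (4,6), (4,7). Each pair (i,j) satisfies i < j and arr[i] > arr[j].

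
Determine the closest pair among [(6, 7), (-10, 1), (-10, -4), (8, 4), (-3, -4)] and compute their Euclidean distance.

Computing all pairwise distances among 5 points:

d((6, 7), (-10, 1)) = 17.088
d((6, 7), (-10, -4)) = 19.4165
d((6, 7), (8, 4)) = 3.6056 <-- minimum
d((6, 7), (-3, -4)) = 14.2127
d((-10, 1), (-10, -4)) = 5.0
d((-10, 1), (8, 4)) = 18.2483
d((-10, 1), (-3, -4)) = 8.6023
d((-10, -4), (8, 4)) = 19.6977
d((-10, -4), (-3, -4)) = 7.0
d((8, 4), (-3, -4)) = 13.6015

Closest pair: (6, 7) and (8, 4) with distance 3.6056

The closest pair is (6, 7) and (8, 4) with Euclidean distance 3.6056. For 5 points, brute-force pairwise comparison is shown above. For large n, the divide-and-conquer algorithm (sort by x, recurse on halves, check the dividing strip) achieves O(n log n).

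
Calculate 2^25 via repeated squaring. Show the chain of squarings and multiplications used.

Computing 2^25 by squaring (build up from 2^1; each line after the first costs one multiplication):

2^1 = 2
2^2 = (2^1)^2 = 2^2 = 4
2^3 = 2 * 2^2 = 2 * 4 = 8
2^6 = (2^3)^2 = 8^2 = 64
2^12 = (2^6)^2 = 64^2 = 4096
2^24 = (2^12)^2 = 4096^2 = 16777216
2^25 = 2 * 2^24 = 2 * 16777216 = 33554432

Result: 33554432
Multiplications needed: 6 (6 lines after 2^1)

2^25 = 33554432. Using exponentiation by squaring, this requires 6 multiplications. The key idea: if the exponent is even, square the half-power; if odd, multiply by the base once.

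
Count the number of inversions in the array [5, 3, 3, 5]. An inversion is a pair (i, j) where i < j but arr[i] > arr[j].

Finding inversions in [5, 3, 3, 5]:

(0, 1): arr[0]=5 > arr[1]=3
(0, 2): arr[0]=5 > arr[2]=3

Total inversions: 2

The array has 2 inversion(s): (0,1), (0,2). Each pair (i,j) satisfies i < j and arr[i] > arr[j].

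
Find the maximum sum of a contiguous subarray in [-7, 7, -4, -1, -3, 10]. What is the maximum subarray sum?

Using Kadane's algorithm on [-7, 7, -4, -1, -3, 10]:

Scanning through the array:
Position 1 (value 7): max_ending_here = 7, max_so_far = 7
Position 2 (value -4): max_ending_here = 3, max_so_far = 7
Position 3 (value -1): max_ending_here = 2, max_so_far = 7
Position 4 (value -3): max_ending_here = -1, max_so_far = 7
Position 5 (value 10): max_ending_here = 10, max_so_far = 10

Maximum subarray: [10]
Maximum sum: 10

The maximum subarray is [10] with sum 10. This subarray runs from index 5 to index 5.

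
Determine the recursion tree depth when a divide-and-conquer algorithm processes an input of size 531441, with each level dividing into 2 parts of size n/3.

For divide and conquer with division factor 3:

Problem sizes at each level:
Level 0: 531441
Level 1: 177147
Level 2: 59049
Level 3: 19683
Level 4: 6561
Level 5: 2187
Level 6: 729
Level 7: 243
Level 8: 81
Level 9: 27
Level 10: 9
Level 11: 3
Level 12: 1

The root is level 0 and the size-1 base case is level 12 (the tree spans levels 0 through 12, i.e. 13 levels counting the root), so the depth is the number of divisions: log_3(531441) = 12

The recursion tree depth is log_3(531441) = 12. At each level, the problem size is divided by 3, so it takes 12 divisions to reduce to a base case of size 1. The algorithm makes 2 recursive calls at each level.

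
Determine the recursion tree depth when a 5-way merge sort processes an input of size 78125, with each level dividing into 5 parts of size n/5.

For divide and conquer with division factor 5:

Problem sizes at each level:
Level 0: 78125
Level 1: 15625
Level 2: 3125
Level 3: 625
Level 4: 125
Level 5: 25
Level 6: 5
Level 7: 1

The root is level 0 and the size-1 base case is level 7 (the tree spans levels 0 through 7, i.e. 8 levels counting the root), so the depth is the number of divisions: log_5(78125) = 7

The recursion tree depth is log_5(78125) = 7. At each level, the problem size is divided by 5, so it takes 7 divisions to reduce to a base case of size 1. The algorithm makes 5 recursive calls at each level.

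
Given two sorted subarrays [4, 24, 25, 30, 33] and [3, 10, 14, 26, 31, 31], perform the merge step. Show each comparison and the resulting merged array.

Merging process:

Compare 4 vs 3: take 3 from right. Merged: [3]
Compare 4 vs 10: take 4 from left. Merged: [3, 4]
Compare 24 vs 10: take 10 from right. Merged: [3, 4, 10]
Compare 24 vs 14: take 14 from right. Merged: [3, 4, 10, 14]
Compare 24 vs 26: take 24 from left. Merged: [3, 4, 10, 14, 24]
Compare 25 vs 26: take 25 from left. Merged: [3, 4, 10, 14, 24, 25]
Compare 30 vs 26: take 26 from right. Merged: [3, 4, 10, 14, 24, 25, 26]
Compare 30 vs 31: take 30 from left. Merged: [3, 4, 10, 14, 24, 25, 26, 30]
Compare 33 vs 31: take 31 from right. Merged: [3, 4, 10, 14, 24, 25, 26, 30, 31]
Compare 33 vs 31: take 31 from right. Merged: [3, 4, 10, 14, 24, 25, 26, 30, 31, 31]
Append remaining from left: [33]. Merged: [3, 4, 10, 14, 24, 25, 26, 30, 31, 31, 33]

Final merged array: [3, 4, 10, 14, 24, 25, 26, 30, 31, 31, 33]
Total comparisons: 10

The merged array is [3, 4, 10, 14, 24, 25, 26, 30, 31, 31, 33], requiring 10 comparisons. The merge step runs in O(n) time where n is the total number of elements.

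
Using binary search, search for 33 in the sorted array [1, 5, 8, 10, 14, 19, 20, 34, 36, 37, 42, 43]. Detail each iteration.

Binary search for 33 in [1, 5, 8, 10, 14, 19, 20, 34, 36, 37, 42, 43]:

lo=0, hi=11, mid=5, arr[mid]=19 -> 19 < 33, search right half
lo=6, hi=11, mid=8, arr[mid]=36 -> 36 > 33, search left half
lo=6, hi=7, mid=6, arr[mid]=20 -> 20 < 33, search right half
lo=7, hi=7, mid=7, arr[mid]=34 -> 34 > 33, search left half
lo=7 > hi=6, target 33 not found

Binary search determines that 33 is not in the array after 4 comparisons. The search space was exhausted without finding the target.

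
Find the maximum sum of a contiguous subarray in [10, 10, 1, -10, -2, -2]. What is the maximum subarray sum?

Using Kadane's algorithm on [10, 10, 1, -10, -2, -2]:

Scanning through the array:
Position 1 (value 10): max_ending_here = 20, max_so_far = 20
Position 2 (value 1): max_ending_here = 21, max_so_far = 21
Position 3 (value -10): max_ending_here = 11, max_so_far = 21
Position 4 (value -2): max_ending_here = 9, max_so_far = 21
Position 5 (value -2): max_ending_here = 7, max_so_far = 21

Maximum subarray: [10, 10, 1]
Maximum sum: 21

The maximum subarray is [10, 10, 1] with sum 21. This subarray runs from index 0 to index 2.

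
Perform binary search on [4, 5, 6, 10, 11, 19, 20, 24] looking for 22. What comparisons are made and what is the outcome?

Binary search for 22 in [4, 5, 6, 10, 11, 19, 20, 24]:

lo=0, hi=7, mid=3, arr[mid]=10 -> 10 < 22, search right half
lo=4, hi=7, mid=5, arr[mid]=19 -> 19 < 22, search right half
lo=6, hi=7, mid=6, arr[mid]=20 -> 20 < 22, search right half
lo=7, hi=7, mid=7, arr[mid]=24 -> 24 > 22, search left half
lo=7 > hi=6, target 22 not found

Binary search determines that 22 is not in the array after 4 comparisons. The search space was exhausted without finding the target.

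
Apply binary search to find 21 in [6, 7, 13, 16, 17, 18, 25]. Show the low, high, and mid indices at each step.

Binary search for 21 in [6, 7, 13, 16, 17, 18, 25]:

lo=0, hi=6, mid=3, arr[mid]=16 -> 16 < 21, search right half
lo=4, hi=6, mid=5, arr[mid]=18 -> 18 < 21, search right half
lo=6, hi=6, mid=6, arr[mid]=25 -> 25 > 21, search left half
lo=6 > hi=5, target 21 not found

Binary search determines that 21 is not in the array after 3 comparisons. The search space was exhausted without finding the target.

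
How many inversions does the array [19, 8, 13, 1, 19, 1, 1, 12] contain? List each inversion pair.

Finding inversions in [19, 8, 13, 1, 19, 1, 1, 12]:

(0, 1): arr[0]=19 > arr[1]=8
(0, 2): arr[0]=19 > arr[2]=13
(0, 3): arr[0]=19 > arr[3]=1
(0, 5): arr[0]=19 > arr[5]=1
(0, 6): arr[0]=19 > arr[6]=1
(0, 7): arr[0]=19 > arr[7]=12
(1, 3): arr[1]=8 > arr[3]=1
(1, 5): arr[1]=8 > arr[5]=1
(1, 6): arr[1]=8 > arr[6]=1
(2, 3): arr[2]=13 > arr[3]=1
(2, 5): arr[2]=13 > arr[5]=1
(2, 6): arr[2]=13 > arr[6]=1
(2, 7): arr[2]=13 > arr[7]=12
(4, 5): arr[4]=19 > arr[5]=1
(4, 6): arr[4]=19 > arr[6]=1
(4, 7): arr[4]=19 > arr[7]=12

Total inversions: 16

The array has 16 inversion(s): (0,1), (0,2), (0,3), (0,5), (0,6), (0,7), (1,3), (1,5), (1,6), (2,3), (2,5), (2,6), (2,7), (4,5), (4,6), (4,7). Each pair (i,j) satisfies i < j and arr[i] > arr[j].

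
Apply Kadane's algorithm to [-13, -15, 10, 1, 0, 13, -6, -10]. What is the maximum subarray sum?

Using Kadane's algorithm on [-13, -15, 10, 1, 0, 13, -6, -10]:

Scanning through the array:
Position 1 (value -15): max_ending_here = -15, max_so_far = -13
Position 2 (value 10): max_ending_here = 10, max_so_far = 10
Position 3 (value 1): max_ending_here = 11, max_so_far = 11
Position 4 (value 0): max_ending_here = 11, max_so_far = 11
Position 5 (value 13): max_ending_here = 24, max_so_far = 24
Position 6 (value -6): max_ending_here = 18, max_so_far = 24
Position 7 (value -10): max_ending_here = 8, max_so_far = 24

Maximum subarray: [10, 1, 0, 13]
Maximum sum: 24

The maximum subarray is [10, 1, 0, 13] with sum 24. This subarray runs from index 2 to index 5.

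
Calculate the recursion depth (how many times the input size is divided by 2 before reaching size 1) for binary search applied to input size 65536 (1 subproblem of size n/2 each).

For divide and conquer with division factor 2:

Problem sizes at each level:
Level 0: 65536
Level 1: 32768
Level 2: 16384
Level 3: 8192
Level 4: 4096
Level 5: 2048
Level 6: 1024
Level 7: 512
Level 8: 256
Level 9: 128
Level 10: 64
Level 11: 32
Level 12: 16
Level 13: 8
Level 14: 4
Level 15: 2
Level 16: 1

The root is level 0 and the size-1 base case is level 16 (the tree spans levels 0 through 16, i.e. 17 levels counting the root), so the depth is the number of divisions: log_2(65536) = 16

The recursion tree depth is log_2(65536) = 16. At each level, the problem size is divided by 2, so it takes 16 divisions to reduce to a base case of size 1. The algorithm makes 1 recursive call at each level.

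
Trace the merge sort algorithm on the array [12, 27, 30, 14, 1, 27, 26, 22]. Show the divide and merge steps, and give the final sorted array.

Merge sort trace:

Split: [12, 27, 30, 14, 1, 27, 26, 22] -> [12, 27, 30, 14] and [1, 27, 26, 22]
  Split: [12, 27, 30, 14] -> [12, 27] and [30, 14]
    Split: [12, 27] -> [12] and [27]
    Merge: [12] + [27] -> [12, 27]
    Split: [30, 14] -> [30] and [14]
    Merge: [30] + [14] -> [14, 30]
  Merge: [12, 27] + [14, 30] -> [12, 14, 27, 30]
  Split: [1, 27, 26, 22] -> [1, 27] and [26, 22]
    Split: [1, 27] -> [1] and [27]
    Merge: [1] + [27] -> [1, 27]
    Split: [26, 22] -> [26] and [22]
    Merge: [26] + [22] -> [22, 26]
  Merge: [1, 27] + [22, 26] -> [1, 22, 26, 27]
Merge: [12, 14, 27, 30] + [1, 22, 26, 27] -> [1, 12, 14, 22, 26, 27, 27, 30]

Final sorted array: [1, 12, 14, 22, 26, 27, 27, 30]

The merge sort proceeds by recursively splitting the array and merging sorted halves.
After all merges, the sorted array is [1, 12, 14, 22, 26, 27, 27, 30].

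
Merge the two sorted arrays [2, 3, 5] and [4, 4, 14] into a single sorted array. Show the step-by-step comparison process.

Merging process:

Compare 2 vs 4: take 2 from left. Merged: [2]
Compare 3 vs 4: take 3 from left. Merged: [2, 3]
Compare 5 vs 4: take 4 from right. Merged: [2, 3, 4]
Compare 5 vs 4: take 4 from right. Merged: [2, 3, 4, 4]
Compare 5 vs 14: take 5 from left. Merged: [2, 3, 4, 4, 5]
Append remaining from right: [14]. Merged: [2, 3, 4, 4, 5, 14]

Final merged array: [2, 3, 4, 4, 5, 14]
Total comparisons: 5

The merged array is [2, 3, 4, 4, 5, 14], requiring 5 comparisons. The merge step runs in O(n) time where n is the total number of elements.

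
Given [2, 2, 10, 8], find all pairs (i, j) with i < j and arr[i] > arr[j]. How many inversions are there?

Finding inversions in [2, 2, 10, 8]:

(2, 3): arr[2]=10 > arr[3]=8

Total inversions: 1

The array has 1 inversion(s): (2,3). Each pair (i,j) satisfies i < j and arr[i] > arr[j].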